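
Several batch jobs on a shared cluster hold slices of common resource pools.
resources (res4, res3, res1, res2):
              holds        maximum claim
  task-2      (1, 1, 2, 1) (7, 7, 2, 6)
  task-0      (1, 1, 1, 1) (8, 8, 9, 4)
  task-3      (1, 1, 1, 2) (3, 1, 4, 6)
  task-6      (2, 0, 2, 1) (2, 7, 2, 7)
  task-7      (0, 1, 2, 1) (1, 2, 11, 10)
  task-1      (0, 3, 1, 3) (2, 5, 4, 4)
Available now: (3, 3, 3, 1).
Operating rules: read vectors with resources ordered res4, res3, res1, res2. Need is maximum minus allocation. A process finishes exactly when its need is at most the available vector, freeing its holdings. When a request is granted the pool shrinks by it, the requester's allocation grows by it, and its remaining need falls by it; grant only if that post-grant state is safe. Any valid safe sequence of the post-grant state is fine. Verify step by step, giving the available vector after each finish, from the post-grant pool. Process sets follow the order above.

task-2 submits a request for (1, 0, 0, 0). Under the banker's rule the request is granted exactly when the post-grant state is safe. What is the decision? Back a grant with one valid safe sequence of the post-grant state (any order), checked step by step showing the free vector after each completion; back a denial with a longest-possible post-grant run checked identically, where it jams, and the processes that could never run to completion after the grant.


GRANT — the state after the grant stays safe, e.g. via task-1, task-3, task-6, task-2, task-0, task-7.
Key observation: with (2, 3, 3, 1) left after the transfer, task-1 can run at once — the state stays safe.
Step-by-step check of the post-grant state:
  pool = (2, 3, 3, 1)
  task-1: need (2, 2, 3, 1) fits (2, 3, 3, 1); releases (0, 3, 1, 3), pool now (2, 6, 4, 4)
  task-3: need (2, 0, 3, 4) fits (2, 6, 4, 4); releases (1, 1, 1, 2), pool now (3, 7, 5, 6)
  task-6: need (0, 7, 0, 6) fits (3, 7, 5, 6); releases (2, 0, 2, 1), pool now (5, 7, 7, 7)
  task-2: need (5, 6, 0, 5) fits (5, 7, 7, 7); releases (2, 1, 2, 1), pool now (7, 8, 9, 8)
  task-0: need (7, 7, 8, 3) fits (7, 8, 9, 8); releases (1, 1, 1, 1), pool now (8, 9, 10, 9)
  task-7: need (1, 1, 9, 9) fits (8, 9, 10, 9); releases (0, 1, 2, 1), pool now (8, 10, 12, 10)


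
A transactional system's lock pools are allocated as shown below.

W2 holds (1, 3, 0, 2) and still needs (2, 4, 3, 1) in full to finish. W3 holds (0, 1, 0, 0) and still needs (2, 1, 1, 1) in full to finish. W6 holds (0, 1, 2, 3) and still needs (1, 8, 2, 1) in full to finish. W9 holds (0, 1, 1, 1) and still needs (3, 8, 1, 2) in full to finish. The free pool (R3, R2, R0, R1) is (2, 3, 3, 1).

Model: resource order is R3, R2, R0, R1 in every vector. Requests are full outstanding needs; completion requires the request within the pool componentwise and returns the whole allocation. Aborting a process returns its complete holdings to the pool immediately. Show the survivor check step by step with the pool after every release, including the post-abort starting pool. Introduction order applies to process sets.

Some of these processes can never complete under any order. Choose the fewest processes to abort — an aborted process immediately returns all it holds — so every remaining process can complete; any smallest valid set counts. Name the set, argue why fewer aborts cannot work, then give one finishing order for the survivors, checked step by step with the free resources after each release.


The answer: abort W6.
Key observation: W9 had no path to completion before; after the abort of W6 ((0, 1, 2, 3) returned), step 3 is where it fits.
Minimality: the empty abort set fails — the state is deadlocked as it stands.
Survivors finish in the order: W2, W3, W9. Walking it through (pool after the aborts first):
  pool = (2, 4, 5, 4)
  W2: need (2, 4, 3, 1) fits (2, 4, 5, 4); releases (1, 3, 0, 2), pool now (3, 7, 5, 6)
  W3: need (2, 1, 1, 1) fits (3, 7, 5, 6); releases (0, 1, 0, 0), pool now (3, 8, 5, 6)
  W9: need (3, 8, 1, 2) fits (3, 8, 5, 6); releases (0, 1, 1, 1), pool now (3, 9, 6, 7)


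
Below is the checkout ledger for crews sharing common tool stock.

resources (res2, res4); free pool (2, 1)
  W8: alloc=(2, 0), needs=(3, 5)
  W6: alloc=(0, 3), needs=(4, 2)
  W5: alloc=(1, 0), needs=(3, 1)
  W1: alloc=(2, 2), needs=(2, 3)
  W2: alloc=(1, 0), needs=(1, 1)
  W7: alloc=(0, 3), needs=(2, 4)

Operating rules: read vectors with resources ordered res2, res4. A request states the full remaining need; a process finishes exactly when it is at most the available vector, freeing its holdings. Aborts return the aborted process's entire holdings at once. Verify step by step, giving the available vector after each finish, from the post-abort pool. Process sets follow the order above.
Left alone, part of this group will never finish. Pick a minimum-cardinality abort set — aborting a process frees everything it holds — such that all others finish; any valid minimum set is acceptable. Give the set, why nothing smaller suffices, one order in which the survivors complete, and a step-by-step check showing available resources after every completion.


The answer: abort W1.
Key observation: before aborting W1, W6 was permanently blocked — no order could ever run it; afterwards it completes at step 2.
Why nothing smaller works: aborting no one leaves the state deadlocked as given.
The survivors complete as W5, W6, W8, W2, W7. Verifying each step (starting from the post-abort pool):
  pool = (4, 3)
  W5: need (3, 1) fits (4, 3); releases (1, 0), pool now (5, 3)
  W6: need (4, 2) fits (5, 3); releases (0, 3), pool now (5, 6)
  W8: need (3, 5) fits (5, 6); releases (2, 0), pool now (7, 6)
  W2: need (1, 1) fits (7, 6); releases (1, 0), pool now (8, 6)
  W7: need (2, 4) fits (8, 6); releases (0, 3), pool now (8, 9)


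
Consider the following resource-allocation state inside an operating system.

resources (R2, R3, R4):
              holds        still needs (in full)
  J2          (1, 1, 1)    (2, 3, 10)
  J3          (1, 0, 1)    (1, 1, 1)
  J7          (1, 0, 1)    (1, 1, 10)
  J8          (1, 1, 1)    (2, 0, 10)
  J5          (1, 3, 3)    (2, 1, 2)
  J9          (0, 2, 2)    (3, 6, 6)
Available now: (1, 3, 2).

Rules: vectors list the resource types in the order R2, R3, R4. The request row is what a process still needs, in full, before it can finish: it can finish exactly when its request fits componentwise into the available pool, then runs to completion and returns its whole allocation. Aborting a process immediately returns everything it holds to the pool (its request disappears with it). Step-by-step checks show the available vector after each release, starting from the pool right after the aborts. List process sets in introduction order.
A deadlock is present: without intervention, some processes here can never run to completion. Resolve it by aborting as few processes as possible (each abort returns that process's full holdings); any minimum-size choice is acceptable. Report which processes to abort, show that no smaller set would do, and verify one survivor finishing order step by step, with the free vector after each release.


Minimum abort set: J7 and J8.
Key observation: before aborting J7 and J8, J2 was permanently blocked — no order could ever run it; afterwards it completes at step 4.
No one abort is enough; case by case: J2 alone leaves J7 blocked (short on R4); J3 alone leaves J2 blocked (short on R4); J7 alone leaves J2 blocked (short on R4); J8 alone leaves J2 blocked (short on R4); J5 alone leaves J2 blocked (short on R4); J9 alone leaves J2 blocked (short on R4).
One survivor order: J3, J5, J9, J2. Verifying each step (post-abort pool first):
  pool = (3, 4, 4)
  run J3 (needs (1, 1, 1), free (3, 4, 4)); after release of (1, 0, 1) the pool is (4, 4, 5)
  run J5 (needs (2, 1, 2), free (4, 4, 5)); after release of (1, 3, 3) the pool is (5, 7, 8)
  run J9 (needs (3, 6, 6), free (5, 7, 8)); after release of (0, 2, 2) the pool is (5, 9, 10)
  run J2 (needs (2, 3, 10), free (5, 9, 10)); after release of (1, 1, 1) the pool is (6, 10, 11)


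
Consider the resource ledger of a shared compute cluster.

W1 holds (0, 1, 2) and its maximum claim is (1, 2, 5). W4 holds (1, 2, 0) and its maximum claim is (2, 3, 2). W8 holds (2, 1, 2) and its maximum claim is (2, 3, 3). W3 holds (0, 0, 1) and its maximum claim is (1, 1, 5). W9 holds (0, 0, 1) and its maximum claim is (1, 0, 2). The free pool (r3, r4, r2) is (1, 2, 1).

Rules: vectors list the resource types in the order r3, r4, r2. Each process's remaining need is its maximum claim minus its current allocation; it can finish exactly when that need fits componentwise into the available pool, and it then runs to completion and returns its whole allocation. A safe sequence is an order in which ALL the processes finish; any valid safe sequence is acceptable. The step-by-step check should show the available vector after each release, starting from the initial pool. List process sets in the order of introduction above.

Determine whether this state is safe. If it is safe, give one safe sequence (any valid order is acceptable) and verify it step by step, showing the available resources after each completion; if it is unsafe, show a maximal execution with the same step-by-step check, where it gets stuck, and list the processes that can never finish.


SAFE, for example via the order W9, W4, W8, W1, W3.
Key observation: reading the order forward, W9 is the first process whose need (1, 0, 1) meets the free pool (1, 2, 1) exactly on a resource it requests.
Check, step by step:
  pool = (1, 2, 1)
  W9: need (1, 0, 1) fits (1, 2, 1); releases (0, 0, 1), pool now (1, 2, 2)
  W4: need (1, 1, 2) fits (1, 2, 2); releases (1, 2, 0), pool now (2, 4, 2)
  W8: need (0, 2, 1) fits (2, 4, 2); releases (2, 1, 2), pool now (4, 5, 4)
  W1: need (1, 1, 3) fits (4, 5, 4); releases (0, 1, 2), pool now (4, 6, 6)
  W3: need (1, 1, 4) fits (4, 6, 6); releases (0, 0, 1), pool now (4, 6, 7)


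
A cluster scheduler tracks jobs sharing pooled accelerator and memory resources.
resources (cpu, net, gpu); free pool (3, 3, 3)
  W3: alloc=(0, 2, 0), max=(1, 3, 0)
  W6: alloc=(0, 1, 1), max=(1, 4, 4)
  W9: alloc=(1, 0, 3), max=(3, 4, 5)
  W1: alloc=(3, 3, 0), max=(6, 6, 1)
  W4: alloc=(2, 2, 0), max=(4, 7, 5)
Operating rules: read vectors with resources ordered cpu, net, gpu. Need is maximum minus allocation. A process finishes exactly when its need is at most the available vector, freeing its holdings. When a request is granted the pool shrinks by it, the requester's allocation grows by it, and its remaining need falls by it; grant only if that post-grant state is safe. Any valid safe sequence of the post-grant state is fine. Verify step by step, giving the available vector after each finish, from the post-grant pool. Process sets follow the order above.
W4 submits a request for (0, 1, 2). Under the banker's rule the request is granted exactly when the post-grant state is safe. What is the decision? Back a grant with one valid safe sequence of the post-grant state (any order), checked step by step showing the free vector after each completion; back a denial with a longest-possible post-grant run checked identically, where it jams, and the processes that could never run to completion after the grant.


DENY — the pretend-granted state is unsafe.
Key observation: gpu is the bottleneck — with W3, W1 done the pool holds (6, 7, 1), short of every remaining need.
On the post-grant state, W3, W1 is a maximal run — nothing extends it. Verifying each step:
  pool = (3, 2, 1)
  run W3 (needs (1, 1, 0), free (3, 2, 1)); after release of (0, 2, 0) the pool is (3, 4, 1)
  run W1 (needs (3, 3, 1), free (3, 4, 1)); after release of (3, 3, 0) the pool is (6, 7, 1)
  W6 still needs (1, 3, 3) but only (6, 7, 1) is free — short on gpu
  W9 still needs (2, 4, 2) but only (6, 7, 1) is free — short on gpu
  W4 still needs (2, 4, 3) but only (6, 7, 1) is free — short on gpu
Post-grant, the permanently blocked set is W6, W9 and W4.


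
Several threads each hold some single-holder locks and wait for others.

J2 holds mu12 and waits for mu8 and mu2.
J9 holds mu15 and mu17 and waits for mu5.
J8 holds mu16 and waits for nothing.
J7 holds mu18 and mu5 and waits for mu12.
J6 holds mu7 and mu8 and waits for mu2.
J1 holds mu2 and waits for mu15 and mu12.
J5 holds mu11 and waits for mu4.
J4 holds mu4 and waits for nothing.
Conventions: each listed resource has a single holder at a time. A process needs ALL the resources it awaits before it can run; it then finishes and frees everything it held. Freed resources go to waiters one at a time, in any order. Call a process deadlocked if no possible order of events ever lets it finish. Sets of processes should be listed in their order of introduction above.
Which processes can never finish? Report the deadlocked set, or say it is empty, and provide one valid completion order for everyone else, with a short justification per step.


The deadlocked set is J2, J9, J7, J6 and J1.
Key observation: J2 -> J6 -> J1 -> J2 is a circular wait — nothing in it can go first; J9 and J7 are caught in further circular waits.
One completion order for the rest: J8, J4, J5.
Walking it through:
  J8 waits on nothing -> runs at once and releases mu16
  J4 waits on nothing -> runs at once and releases mu4
  run J5 (all its waits — mu4 — are resolved); releases mu11


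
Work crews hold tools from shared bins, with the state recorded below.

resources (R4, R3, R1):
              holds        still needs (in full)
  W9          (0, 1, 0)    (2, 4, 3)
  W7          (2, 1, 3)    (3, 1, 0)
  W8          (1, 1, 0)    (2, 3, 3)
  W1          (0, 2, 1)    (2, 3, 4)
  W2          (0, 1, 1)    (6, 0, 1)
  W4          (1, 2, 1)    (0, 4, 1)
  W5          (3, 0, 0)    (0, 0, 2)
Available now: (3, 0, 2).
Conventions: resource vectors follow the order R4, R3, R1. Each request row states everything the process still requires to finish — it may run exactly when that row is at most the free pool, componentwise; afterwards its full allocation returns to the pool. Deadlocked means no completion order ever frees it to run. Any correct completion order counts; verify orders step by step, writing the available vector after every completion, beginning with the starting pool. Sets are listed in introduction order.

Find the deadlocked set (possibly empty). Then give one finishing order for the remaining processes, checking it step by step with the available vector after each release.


Deadlocked: W9, W8, W1 and W4.
Key observation: after W5, W2, W7 complete, (8, 2, 6) is the best the pool ever gets, yet each leftover process wants more R3.
The rest can finish in the order W5, W2, W7. Check, step by step:
  pool = (3, 0, 2)
  W5: need (0, 0, 2) fits (3, 0, 2); releases (3, 0, 0), pool now (6, 0, 2)
  W2: need (6, 0, 1) fits (6, 0, 2); releases (0, 1, 1), pool now (6, 1, 3)
  W7: need (3, 1, 0) fits (6, 1, 3); releases (2, 1, 3), pool now (8, 2, 6)
The stuck group stays short no matter what:
  W9 still needs (2, 4, 3) but only (8, 2, 6) is free — short on R3
  W8 still needs (2, 3, 3) but only (8, 2, 6) is free — short on R3
  W1 still needs (2, 3, 4) but only (8, 2, 6) is free — short on R3
  W4 still needs (0, 4, 1) but only (8, 2, 6) is free — short on R3


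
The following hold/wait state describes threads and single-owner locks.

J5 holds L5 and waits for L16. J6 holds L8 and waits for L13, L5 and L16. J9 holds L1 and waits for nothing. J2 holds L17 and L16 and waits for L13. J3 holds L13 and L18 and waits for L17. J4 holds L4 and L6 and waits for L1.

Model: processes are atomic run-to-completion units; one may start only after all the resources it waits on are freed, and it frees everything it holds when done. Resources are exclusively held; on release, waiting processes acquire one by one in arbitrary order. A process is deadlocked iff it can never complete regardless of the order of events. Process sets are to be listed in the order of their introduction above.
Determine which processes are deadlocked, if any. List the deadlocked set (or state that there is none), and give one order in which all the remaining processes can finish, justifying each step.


Deadlocked: J5, J6, J2 and J3.
Key observation: the wait chain closes on itself along J2 -> J3 -> J2; J5 and J6 wait into the deadlock from upstream.
A valid finishing order for the others: J9, J4.
Step-by-step check:
  J9 waits on nothing -> runs at once and releases L1
  J4 waits on L1 — all released -> runs and releases L4 and L6


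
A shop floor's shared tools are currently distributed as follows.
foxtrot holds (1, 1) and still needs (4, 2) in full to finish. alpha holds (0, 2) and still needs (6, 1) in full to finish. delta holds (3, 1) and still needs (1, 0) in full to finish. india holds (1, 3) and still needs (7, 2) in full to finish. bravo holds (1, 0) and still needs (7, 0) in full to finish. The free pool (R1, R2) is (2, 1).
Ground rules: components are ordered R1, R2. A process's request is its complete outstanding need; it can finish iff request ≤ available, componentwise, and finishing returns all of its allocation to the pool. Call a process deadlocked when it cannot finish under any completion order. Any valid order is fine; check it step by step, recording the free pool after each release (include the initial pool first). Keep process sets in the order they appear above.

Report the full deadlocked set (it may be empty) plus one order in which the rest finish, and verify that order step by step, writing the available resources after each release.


Deadlocked set: india and bravo.
Key observation: delta, foxtrot, alpha can finish, but then (6, 5) is all there is, and the blocked group's R1 demands exceed it.
A valid finishing order for the others: delta, foxtrot, alpha. Check, step by step:
  pool = (2, 1)
  delta: need (1, 0) fits (2, 1); releases (3, 1), pool now (5, 2)
  foxtrot: need (4, 2) fits (5, 2); releases (1, 1), pool now (6, 3)
  alpha: need (6, 1) fits (6, 3); releases (0, 2), pool now (6, 5)
The blocked processes can never fit:
  blocked: india wants (7, 2), pool (6, 5) — not enough R1
  blocked: bravo wants (7, 0), pool (6, 5) — not enough R1


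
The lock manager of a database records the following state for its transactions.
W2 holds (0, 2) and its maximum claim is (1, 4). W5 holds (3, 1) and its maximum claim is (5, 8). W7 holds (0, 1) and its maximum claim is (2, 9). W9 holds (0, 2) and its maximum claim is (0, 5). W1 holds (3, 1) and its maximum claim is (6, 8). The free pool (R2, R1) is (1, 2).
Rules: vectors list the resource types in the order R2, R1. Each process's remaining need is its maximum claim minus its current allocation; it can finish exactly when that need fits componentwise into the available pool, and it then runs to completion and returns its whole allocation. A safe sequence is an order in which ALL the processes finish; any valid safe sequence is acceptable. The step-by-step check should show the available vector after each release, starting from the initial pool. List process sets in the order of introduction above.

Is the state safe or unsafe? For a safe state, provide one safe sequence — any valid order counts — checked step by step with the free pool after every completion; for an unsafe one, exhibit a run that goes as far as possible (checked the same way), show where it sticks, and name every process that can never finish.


UNSAFE.
Key observation: R2 is the bottleneck — with W2, W9 done the pool holds (1, 6), short of every remaining need.
A maximal execution: W2, W9 — then nothing else fits. Verifying each step:
  pool = (1, 2)
  W2: need (1, 2) fits (1, 2); releases (0, 2), pool now (1, 4)
  W9: need (0, 3) fits (1, 4); releases (0, 2), pool now (1, 6)
  W5 still needs (2, 7) but only (1, 6) is free — short on R2 and R1
  W7 still needs (2, 8) but only (1, 6) is free — short on R2 and R1
  W1 still needs (3, 7) but only (1, 6) is free — short on R2 and R1
Never able to finish: W5, W7 and W1.


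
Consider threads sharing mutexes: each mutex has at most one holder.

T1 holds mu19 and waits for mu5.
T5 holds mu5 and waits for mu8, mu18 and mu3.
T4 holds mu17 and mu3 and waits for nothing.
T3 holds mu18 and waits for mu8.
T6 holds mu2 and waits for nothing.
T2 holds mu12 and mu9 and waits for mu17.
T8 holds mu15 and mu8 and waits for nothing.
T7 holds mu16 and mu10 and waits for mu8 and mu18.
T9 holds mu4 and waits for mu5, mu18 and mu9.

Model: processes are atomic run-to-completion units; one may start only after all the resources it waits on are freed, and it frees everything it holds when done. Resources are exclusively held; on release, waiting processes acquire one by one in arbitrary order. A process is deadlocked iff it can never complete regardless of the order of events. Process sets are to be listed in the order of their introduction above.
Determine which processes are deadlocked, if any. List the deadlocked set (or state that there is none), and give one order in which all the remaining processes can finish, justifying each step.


No process is deadlocked.
Key observation: the wait relation is loop-free; peeling off processes with no waits unwinds the whole state.
The rest can finish in the order T6, T8, T3, T4, T5, T2, T9, T7, T1.
Step-by-step check:
  T6 waits on nothing -> runs at once and releases mu2
  T8 waits on nothing -> runs at once and releases mu15 and mu8
  T3: everything it awaited (mu8) is free; runs, freeing mu18
  T4 waits on nothing -> runs at once and releases mu17 and mu3
  T5: everything it awaited (mu8, mu18 and mu3) is free; runs, freeing mu5
  T2: everything it awaited (mu17) is free; runs, freeing mu12 and mu9
  T9: everything it awaited (mu5, mu18 and mu9) is free; runs, freeing mu4
  T7: everything it awaited (mu8 and mu18) is free; runs, freeing mu16 and mu10
  T1: everything it awaited (mu5) is free; runs, freeing mu19


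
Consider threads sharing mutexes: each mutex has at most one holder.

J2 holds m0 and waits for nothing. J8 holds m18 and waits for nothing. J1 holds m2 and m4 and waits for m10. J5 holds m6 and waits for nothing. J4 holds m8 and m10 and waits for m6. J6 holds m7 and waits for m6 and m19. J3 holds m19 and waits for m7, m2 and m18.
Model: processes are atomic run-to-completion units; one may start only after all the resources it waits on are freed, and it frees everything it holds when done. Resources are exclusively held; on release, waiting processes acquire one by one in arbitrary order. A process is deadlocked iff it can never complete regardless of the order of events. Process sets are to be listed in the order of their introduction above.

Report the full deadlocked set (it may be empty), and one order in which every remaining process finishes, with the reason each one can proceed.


Deadlocked: J6 and J3.
Key observation: nobody on the ring J6 -> J3 -> J6 can start until another member finishes, which never happens; no other process is dragged down with it.
A valid finishing order for the others: J8, J5, J4, J1, J2.
Step-by-step check:
  J8: no waits; runs immediately, freeing m18
  J5: no waits; runs immediately, freeing m6
  run J4 (all its waits — m6 — are resolved); releases m8 and m10
  run J1 (all its waits — m10 — are resolved); releases m2 and m4
  J2: no waits; runs immediately, freeing m0


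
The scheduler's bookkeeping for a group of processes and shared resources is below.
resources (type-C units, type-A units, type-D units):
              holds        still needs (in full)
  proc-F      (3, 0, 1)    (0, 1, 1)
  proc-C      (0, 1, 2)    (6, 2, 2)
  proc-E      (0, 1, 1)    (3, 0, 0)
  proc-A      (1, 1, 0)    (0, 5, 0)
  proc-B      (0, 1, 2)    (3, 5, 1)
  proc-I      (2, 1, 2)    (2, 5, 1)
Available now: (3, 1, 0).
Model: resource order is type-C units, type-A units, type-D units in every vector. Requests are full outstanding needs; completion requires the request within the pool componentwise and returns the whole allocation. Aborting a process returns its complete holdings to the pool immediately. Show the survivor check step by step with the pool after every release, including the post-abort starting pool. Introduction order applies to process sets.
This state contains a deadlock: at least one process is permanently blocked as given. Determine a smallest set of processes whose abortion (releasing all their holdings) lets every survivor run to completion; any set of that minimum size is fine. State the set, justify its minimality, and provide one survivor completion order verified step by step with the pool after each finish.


Minimum abort set: proc-B and proc-I.
Key observation: the deadlocked proc-A becomes finishable only because proc-B and proc-I released (2, 2, 4); it completes at step 4 below.
No one abort is enough; case by case: proc-F alone leaves proc-A blocked (short on type-A units); proc-C alone leaves proc-A blocked (short on type-A units); proc-E alone leaves proc-A blocked (short on type-A units); proc-A alone leaves proc-B blocked (short on type-A units); proc-B alone leaves proc-A blocked (short on type-A units); proc-I alone leaves proc-A blocked (short on type-A units).
The survivors complete as proc-F, proc-C, proc-E, proc-A. Verifying each step (starting from the post-abort pool):
  pool = (5, 3, 4)
  proc-F needs (0, 1, 1) <= (5, 3, 4) -> finishes; pool += (3, 0, 1) = (8, 3, 5)
  proc-C needs (6, 2, 2) <= (8, 3, 5) -> finishes; pool += (0, 1, 2) = (8, 4, 7)
  proc-E needs (3, 0, 0) <= (8, 4, 7) -> finishes; pool += (0, 1, 1) = (8, 5, 8)
  proc-A needs (0, 5, 0) <= (8, 5, 8) -> finishes; pool += (1, 1, 0) = (9, 6, 8)


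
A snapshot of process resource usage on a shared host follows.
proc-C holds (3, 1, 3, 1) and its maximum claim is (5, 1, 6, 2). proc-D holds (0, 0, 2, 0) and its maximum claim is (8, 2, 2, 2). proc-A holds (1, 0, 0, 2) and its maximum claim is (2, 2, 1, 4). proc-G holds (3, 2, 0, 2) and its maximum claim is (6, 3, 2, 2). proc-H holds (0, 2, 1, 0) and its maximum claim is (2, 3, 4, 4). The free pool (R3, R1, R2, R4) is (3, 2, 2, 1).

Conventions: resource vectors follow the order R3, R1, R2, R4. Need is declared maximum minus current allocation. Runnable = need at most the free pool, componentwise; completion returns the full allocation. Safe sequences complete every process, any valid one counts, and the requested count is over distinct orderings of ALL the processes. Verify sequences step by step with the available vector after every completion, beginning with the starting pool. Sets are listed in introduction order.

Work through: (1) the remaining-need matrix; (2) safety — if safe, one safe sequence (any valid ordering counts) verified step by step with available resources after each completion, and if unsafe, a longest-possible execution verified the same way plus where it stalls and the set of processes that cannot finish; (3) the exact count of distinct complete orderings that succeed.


(1) Remaining need (order R3, R1, R2, R4):
  proc-C: (2, 0, 3, 1)
  proc-D: (8, 2, 0, 2)
  proc-A: (1, 2, 1, 2)
  proc-G: (3, 1, 2, 0)
  proc-H: (2, 1, 3, 4)
(2) UNSAFE — no complete ordering exists.
Key observation: after proc-G, proc-A the pool peaks at (7, 4, 2, 5), and each blocked process is short somewhere: proc-C on R2; proc-D on R3; proc-H on R2.
Going as far as possible: proc-G, proc-A; after that, nothing fits. Verifying each step:
  pool = (3, 2, 2, 1)
  run proc-G (needs (3, 1, 2, 0), free (3, 2, 2, 1)); after release of (3, 2, 0, 2) the pool is (6, 4, 2, 3)
  run proc-A (needs (1, 2, 1, 2), free (6, 4, 2, 3)); after release of (1, 0, 0, 2) the pool is (7, 4, 2, 5)
  proc-C still needs (2, 0, 3, 1) but only (7, 4, 2, 5) is free — short on R2
  proc-D still needs (8, 2, 0, 2) but only (7, 4, 2, 5) is free — short on R3
  proc-H still needs (2, 1, 3, 4) but only (7, 4, 2, 5) is free — short on R2
Processes that can never finish: proc-C, proc-D and proc-H.
(3) The exact count: 0 of the possible complete orderings are safe sequences.


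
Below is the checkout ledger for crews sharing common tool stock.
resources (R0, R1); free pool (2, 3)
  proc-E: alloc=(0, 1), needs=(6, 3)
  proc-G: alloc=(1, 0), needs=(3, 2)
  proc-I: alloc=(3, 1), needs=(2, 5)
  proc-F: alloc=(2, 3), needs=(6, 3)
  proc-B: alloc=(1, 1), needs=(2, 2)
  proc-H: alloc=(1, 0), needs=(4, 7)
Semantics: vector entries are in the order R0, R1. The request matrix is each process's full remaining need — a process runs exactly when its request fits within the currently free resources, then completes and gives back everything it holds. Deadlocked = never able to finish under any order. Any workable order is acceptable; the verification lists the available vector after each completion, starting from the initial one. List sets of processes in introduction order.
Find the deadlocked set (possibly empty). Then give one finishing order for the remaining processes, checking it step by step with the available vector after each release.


The deadlocked set is proc-E, proc-I, proc-F and proc-H.
Key observation: after proc-B, proc-G the pool peaks at (4, 4), and each blocked process is short somewhere: proc-E on R0; proc-I on R1; proc-F on R0; proc-H on R1.
A valid finishing order for the others: proc-B, proc-G. Walking it through:
  pool = (2, 3)
  proc-B needs (2, 2) <= (2, 3) -> finishes; pool += (1, 1) = (3, 4)
  proc-G needs (3, 2) <= (3, 4) -> finishes; pool += (1, 0) = (4, 4)
None of the blocked processes ever fits:
  blocked: proc-E wants (6, 3), pool (4, 4) — not enough R0
  blocked: proc-I wants (2, 5), pool (4, 4) — not enough R1
  blocked: proc-F wants (6, 3), pool (4, 4) — not enough R0
  blocked: proc-H wants (4, 7), pool (4, 4) — not enough R1


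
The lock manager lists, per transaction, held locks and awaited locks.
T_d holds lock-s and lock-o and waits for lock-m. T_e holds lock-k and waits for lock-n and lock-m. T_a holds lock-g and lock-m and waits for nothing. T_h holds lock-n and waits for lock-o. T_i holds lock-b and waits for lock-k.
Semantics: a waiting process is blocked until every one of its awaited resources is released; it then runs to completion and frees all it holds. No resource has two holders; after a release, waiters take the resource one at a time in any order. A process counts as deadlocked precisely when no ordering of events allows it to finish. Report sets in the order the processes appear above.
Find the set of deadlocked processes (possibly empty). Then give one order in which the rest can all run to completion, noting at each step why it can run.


No process is deadlocked.
Key observation: the waits form no ring: some process can always run, and its releases unblock the others one by one.
The rest can finish in the order T_a, T_d, T_h, T_e, T_i.
Walking it through:
  T_a waits on nothing -> runs at once and releases lock-g and lock-m
  T_d: everything it awaited (lock-m) is free; runs, freeing lock-s and lock-o
  T_h: everything it awaited (lock-o) is free; runs, freeing lock-n
  T_e: everything it awaited (lock-n and lock-m) is free; runs, freeing lock-k
  T_i: everything it awaited (lock-k) is free; runs, freeing lock-b


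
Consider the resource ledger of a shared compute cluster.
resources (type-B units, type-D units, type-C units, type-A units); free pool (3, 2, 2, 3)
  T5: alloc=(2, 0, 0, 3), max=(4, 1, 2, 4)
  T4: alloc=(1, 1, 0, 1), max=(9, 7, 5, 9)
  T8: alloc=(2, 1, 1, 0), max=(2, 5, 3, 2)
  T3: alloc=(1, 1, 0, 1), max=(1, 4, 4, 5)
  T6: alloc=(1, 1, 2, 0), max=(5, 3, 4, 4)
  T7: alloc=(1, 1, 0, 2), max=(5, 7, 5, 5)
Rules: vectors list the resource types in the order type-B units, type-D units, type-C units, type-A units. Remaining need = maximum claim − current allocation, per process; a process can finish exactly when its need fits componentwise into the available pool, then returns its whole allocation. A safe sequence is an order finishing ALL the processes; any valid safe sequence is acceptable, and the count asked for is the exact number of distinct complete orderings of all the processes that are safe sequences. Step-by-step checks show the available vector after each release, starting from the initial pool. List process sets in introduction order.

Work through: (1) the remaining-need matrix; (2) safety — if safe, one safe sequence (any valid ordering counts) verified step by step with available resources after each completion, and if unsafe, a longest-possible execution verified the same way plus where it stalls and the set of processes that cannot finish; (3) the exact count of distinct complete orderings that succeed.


(1) Need matrix, components ordered type-B units, type-D units, type-C units, type-A units:
  T5: (2, 1, 2, 1)
  T4: (8, 6, 5, 8)
  T8: (0, 4, 2, 2)
  T3: (0, 3, 4, 4)
  T6: (4, 2, 2, 4)
  T7: (4, 6, 5, 3)
(2) The state is UNSAFE.
Key observation: once T5, T6, T3, T8 finish, the pool peaks at (9, 5, 5, 7) — and every remaining process still needs more type-D units than that.
Going as far as possible: T5, T6, T3, T8; after that, nothing fits. Check, step by step:
  pool = (3, 2, 2, 3)
  run T5 (needs (2, 1, 2, 1), free (3, 2, 2, 3)); after release of (2, 0, 0, 3) the pool is (5, 2, 2, 6)
  run T6 (needs (4, 2, 2, 4), free (5, 2, 2, 6)); after release of (1, 1, 2, 0) the pool is (6, 3, 4, 6)
  run T3 (needs (0, 3, 4, 4), free (6, 3, 4, 6)); after release of (1, 1, 0, 1) the pool is (7, 4, 4, 7)
  run T8 (needs (0, 4, 2, 2), free (7, 4, 4, 7)); after release of (2, 1, 1, 0) the pool is (9, 5, 5, 7)
  T4 still needs (8, 6, 5, 8) but only (9, 5, 5, 7) is free — short on type-D units and type-A units
  T7 still needs (4, 6, 5, 3) but only (9, 5, 5, 7) is free — short on type-D units
Permanently blocked: T4 and T7.
(3) Exactly 0 of the possible complete orderings are safe sequences.


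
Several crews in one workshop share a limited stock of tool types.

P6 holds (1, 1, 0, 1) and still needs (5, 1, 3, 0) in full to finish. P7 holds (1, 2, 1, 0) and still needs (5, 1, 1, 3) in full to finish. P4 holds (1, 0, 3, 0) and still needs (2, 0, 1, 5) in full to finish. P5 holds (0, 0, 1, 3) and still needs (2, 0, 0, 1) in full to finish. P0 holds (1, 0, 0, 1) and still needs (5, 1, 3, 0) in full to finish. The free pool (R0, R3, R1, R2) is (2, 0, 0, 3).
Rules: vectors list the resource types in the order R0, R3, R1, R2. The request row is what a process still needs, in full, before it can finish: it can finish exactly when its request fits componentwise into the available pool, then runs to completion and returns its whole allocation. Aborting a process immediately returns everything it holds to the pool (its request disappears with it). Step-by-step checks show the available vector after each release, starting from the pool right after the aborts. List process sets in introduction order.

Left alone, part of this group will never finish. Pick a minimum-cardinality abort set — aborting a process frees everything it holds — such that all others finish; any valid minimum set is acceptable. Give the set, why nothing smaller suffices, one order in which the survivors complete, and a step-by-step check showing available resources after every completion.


Abort P6 and P0.
Key observation: aborting P6 and P0 returns (2, 1, 0, 2), and P7 — hopeless before — runs at step 3 with the returned capacity in the pool.
Why nothing smaller works — every single abort fails: P6 alone leaves P7 blocked (short on R0); P7 alone leaves P6 blocked (short on R0); P4 alone leaves P6 blocked (short on R0 and R3); P5 alone leaves P6 blocked (short on R0 and R3); P0 alone leaves P6 blocked (short on R0 and R3).
Survivors finish in the order: P5, P4, P7. Verifying each step (pool after the aborts first):
  pool = (4, 1, 0, 5)
  P5 needs (2, 0, 0, 1) <= (4, 1, 0, 5) -> finishes; pool += (0, 0, 1, 3) = (4, 1, 1, 8)
  P4 needs (2, 0, 1, 5) <= (4, 1, 1, 8) -> finishes; pool += (1, 0, 3, 0) = (5, 1, 4, 8)
  P7 needs (5, 1, 1, 3) <= (5, 1, 4, 8) -> finishes; pool += (1, 2, 1, 0) = (6, 3, 5, 8)


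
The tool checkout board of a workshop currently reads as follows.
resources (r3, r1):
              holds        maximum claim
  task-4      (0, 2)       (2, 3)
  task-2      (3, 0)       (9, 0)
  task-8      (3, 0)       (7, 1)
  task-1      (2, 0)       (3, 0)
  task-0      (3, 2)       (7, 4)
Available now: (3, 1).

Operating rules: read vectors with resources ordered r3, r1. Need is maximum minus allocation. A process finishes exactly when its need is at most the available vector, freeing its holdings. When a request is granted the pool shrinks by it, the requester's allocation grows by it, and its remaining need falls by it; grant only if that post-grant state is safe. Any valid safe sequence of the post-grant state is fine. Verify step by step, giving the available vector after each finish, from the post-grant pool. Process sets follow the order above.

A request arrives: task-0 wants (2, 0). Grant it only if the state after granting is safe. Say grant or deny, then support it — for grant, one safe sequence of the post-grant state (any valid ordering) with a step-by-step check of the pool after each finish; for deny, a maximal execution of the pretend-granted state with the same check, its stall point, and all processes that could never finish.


GRANT. The post-grant state is safe; one safe sequence: task-1, task-4, task-0, task-8, task-2.
Key observation: with (1, 1) left after the transfer, task-1 can run at once — the state stays safe.
Check on the post-grant state, step by step:
  pool = (1, 1)
  task-1 needs (1, 0) <= (1, 1) -> finishes; pool += (2, 0) = (3, 1)
  task-4 needs (2, 1) <= (3, 1) -> finishes; pool += (0, 2) = (3, 3)
  task-0 needs (2, 2) <= (3, 3) -> finishes; pool += (5, 2) = (8, 5)
  task-8 needs (4, 1) <= (8, 5) -> finishes; pool += (3, 0) = (11, 5)
  task-2 needs (6, 0) <= (11, 5) -> finishes; pool += (3, 0) = (14, 5)


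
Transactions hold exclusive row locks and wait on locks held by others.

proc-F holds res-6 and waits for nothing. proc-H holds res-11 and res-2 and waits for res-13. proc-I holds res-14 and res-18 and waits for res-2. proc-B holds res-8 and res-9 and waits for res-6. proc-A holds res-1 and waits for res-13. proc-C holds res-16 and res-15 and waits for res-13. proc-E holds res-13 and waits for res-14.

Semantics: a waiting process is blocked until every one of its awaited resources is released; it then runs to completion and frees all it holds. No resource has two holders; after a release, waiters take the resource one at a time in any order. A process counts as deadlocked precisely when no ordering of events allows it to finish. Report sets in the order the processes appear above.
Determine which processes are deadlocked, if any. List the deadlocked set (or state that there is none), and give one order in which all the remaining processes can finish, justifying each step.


The deadlocked set is proc-H, proc-I, proc-A, proc-C and proc-E.
Key observation: the wait chain closes on itself along proc-H -> proc-E -> proc-I -> proc-H; proc-A and proc-C wait into the deadlock from upstream.
A valid finishing order for the others: proc-F, proc-B.
Check, step by step:
  proc-F: no waits; runs immediately, freeing res-6
  proc-B waits on res-6 — all released -> runs and releases res-8 and res-9


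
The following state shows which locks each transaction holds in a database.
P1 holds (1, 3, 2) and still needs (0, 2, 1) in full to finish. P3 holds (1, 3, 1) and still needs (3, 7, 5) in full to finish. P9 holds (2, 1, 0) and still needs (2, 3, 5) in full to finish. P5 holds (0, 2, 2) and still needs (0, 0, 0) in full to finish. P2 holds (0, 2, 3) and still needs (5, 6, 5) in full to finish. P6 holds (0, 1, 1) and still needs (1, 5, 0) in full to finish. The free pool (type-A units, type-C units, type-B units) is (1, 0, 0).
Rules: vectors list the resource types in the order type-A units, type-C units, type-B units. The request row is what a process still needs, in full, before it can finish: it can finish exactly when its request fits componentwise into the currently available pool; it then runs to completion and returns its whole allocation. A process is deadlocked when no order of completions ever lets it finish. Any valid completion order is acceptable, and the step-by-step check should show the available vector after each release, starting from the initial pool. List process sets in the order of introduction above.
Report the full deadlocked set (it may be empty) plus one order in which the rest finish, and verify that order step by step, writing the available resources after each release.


Nothing here is deadlocked.
Key observation: the pool covers P5 at once, and every later process fits after earlier releases.
One completion order for the rest: P5, P1, P6, P9, P3, P2. Step-by-step check:
  pool = (1, 0, 0)
  run P5 (needs (0, 0, 0), free (1, 0, 0)); after release of (0, 2, 2) the pool is (1, 2, 2)
  run P1 (needs (0, 2, 1), free (1, 2, 2)); after release of (1, 3, 2) the pool is (2, 5, 4)
  run P6 (needs (1, 5, 0), free (2, 5, 4)); after release of (0, 1, 1) the pool is (2, 6, 5)
  run P9 (needs (2, 3, 5), free (2, 6, 5)); after release of (2, 1, 0) the pool is (4, 7, 5)
  run P3 (needs (3, 7, 5), free (4, 7, 5)); after release of (1, 3, 1) the pool is (5, 10, 6)
  run P2 (needs (5, 6, 5), free (5, 10, 6)); after release of (0, 2, 3) the pool is (5, 12, 9)
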